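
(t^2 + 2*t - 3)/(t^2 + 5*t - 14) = (t^2 + 2*t - 3)/(t^2 + 5*t - 14)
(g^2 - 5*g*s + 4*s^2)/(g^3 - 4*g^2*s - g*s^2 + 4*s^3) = 1/(g + s)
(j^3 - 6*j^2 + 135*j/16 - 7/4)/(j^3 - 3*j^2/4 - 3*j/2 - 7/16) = (4*j^2 - 17*j + 4)/(4*j^2 + 4*j + 1)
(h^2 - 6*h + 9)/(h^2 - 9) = (h - 3)/(h + 3)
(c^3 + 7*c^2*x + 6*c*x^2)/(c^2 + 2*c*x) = (c^2 + 7*c*x + 6*x^2)/(c + 2*x)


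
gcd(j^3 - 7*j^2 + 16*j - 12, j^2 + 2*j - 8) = j - 2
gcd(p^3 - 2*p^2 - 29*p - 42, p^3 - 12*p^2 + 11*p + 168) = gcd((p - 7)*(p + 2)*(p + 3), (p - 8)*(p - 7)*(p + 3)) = p^2 - 4*p - 21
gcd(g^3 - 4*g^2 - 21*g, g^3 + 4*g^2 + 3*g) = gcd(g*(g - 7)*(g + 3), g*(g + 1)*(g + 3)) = g^2 + 3*g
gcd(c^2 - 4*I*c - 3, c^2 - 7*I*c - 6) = c - I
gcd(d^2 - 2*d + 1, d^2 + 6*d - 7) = d - 1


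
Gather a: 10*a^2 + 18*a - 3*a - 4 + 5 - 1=10*a^2 + 15*a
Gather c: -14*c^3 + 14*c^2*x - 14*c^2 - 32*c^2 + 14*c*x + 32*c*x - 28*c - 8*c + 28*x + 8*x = -14*c^3 + c^2*(14*x - 46) + c*(46*x - 36) + 36*x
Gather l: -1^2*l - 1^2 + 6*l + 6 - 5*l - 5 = 0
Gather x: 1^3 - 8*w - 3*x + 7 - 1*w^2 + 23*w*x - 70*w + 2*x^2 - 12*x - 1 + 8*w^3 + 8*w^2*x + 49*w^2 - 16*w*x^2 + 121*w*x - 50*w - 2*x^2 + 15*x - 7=8*w^3 + 48*w^2 - 16*w*x^2 - 128*w + x*(8*w^2 + 144*w)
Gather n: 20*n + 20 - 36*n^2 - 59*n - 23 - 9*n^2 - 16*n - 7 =-45*n^2 - 55*n - 10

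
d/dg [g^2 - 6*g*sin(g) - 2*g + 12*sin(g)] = -6*g*cos(g) + 2*g - 6*sin(g) + 12*cos(g) - 2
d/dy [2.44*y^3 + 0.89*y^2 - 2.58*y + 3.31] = 7.32*y^2 + 1.78*y - 2.58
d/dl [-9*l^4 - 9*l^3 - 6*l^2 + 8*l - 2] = -36*l^3 - 27*l^2 - 12*l + 8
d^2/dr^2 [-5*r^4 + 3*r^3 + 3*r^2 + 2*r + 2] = -60*r^2 + 18*r + 6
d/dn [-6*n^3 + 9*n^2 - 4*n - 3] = -18*n^2 + 18*n - 4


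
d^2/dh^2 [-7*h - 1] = 0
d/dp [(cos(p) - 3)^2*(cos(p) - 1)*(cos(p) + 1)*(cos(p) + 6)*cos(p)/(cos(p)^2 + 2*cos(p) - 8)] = 2*(-2*cos(p)^7 - 5*cos(p)^6 + 52*cos(p)^5 + 57*cos(p)^4 - 556*cos(p)^3 + 594*cos(p)^2 + 216*cos(p) - 216)*sin(p)/((cos(p) - 2)^2*(cos(p) + 4)^2)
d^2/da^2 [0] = 0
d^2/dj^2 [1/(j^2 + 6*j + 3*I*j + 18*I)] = 2*(-j^2 - 6*j - 3*I*j + (2*j + 6 + 3*I)^2 - 18*I)/(j^2 + 6*j + 3*I*j + 18*I)^3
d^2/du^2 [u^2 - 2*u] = 2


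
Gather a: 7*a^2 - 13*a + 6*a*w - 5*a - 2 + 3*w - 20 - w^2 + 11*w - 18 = 7*a^2 + a*(6*w - 18) - w^2 + 14*w - 40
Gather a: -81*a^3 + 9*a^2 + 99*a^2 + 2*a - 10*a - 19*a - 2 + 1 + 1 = -81*a^3 + 108*a^2 - 27*a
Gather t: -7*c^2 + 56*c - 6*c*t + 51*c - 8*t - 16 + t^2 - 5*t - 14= -7*c^2 + 107*c + t^2 + t*(-6*c - 13) - 30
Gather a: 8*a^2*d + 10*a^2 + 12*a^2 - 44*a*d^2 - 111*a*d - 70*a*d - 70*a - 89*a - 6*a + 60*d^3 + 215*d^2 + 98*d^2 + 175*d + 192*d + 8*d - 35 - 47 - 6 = a^2*(8*d + 22) + a*(-44*d^2 - 181*d - 165) + 60*d^3 + 313*d^2 + 375*d - 88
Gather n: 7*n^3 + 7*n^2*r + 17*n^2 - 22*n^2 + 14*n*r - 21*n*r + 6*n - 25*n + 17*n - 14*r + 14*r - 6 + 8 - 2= 7*n^3 + n^2*(7*r - 5) + n*(-7*r - 2)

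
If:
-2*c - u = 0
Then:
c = -u/2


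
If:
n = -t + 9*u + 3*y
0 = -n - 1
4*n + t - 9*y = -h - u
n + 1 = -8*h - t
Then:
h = -84*y/71 - 37/71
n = -1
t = 672*y/71 + 296/71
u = 51*y/71 + 25/71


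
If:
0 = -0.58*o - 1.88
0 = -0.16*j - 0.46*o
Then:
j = 9.32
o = -3.24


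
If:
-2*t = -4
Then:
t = 2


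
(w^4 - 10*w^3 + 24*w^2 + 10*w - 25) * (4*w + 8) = 4*w^5 - 32*w^4 + 16*w^3 + 232*w^2 - 20*w - 200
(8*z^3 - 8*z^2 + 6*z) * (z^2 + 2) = 8*z^5 - 8*z^4 + 22*z^3 - 16*z^2 + 12*z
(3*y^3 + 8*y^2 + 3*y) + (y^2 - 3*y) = 3*y^3 + 9*y^2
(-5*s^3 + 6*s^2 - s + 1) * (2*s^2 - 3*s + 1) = -10*s^5 + 27*s^4 - 25*s^3 + 11*s^2 - 4*s + 1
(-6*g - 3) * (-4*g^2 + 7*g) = 24*g^3 - 30*g^2 - 21*g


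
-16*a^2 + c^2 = (-4*a + c)*(4*a + c)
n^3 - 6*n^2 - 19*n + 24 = (n - 8)*(n - 1)*(n + 3)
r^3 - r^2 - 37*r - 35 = (r - 7)*(r + 1)*(r + 5)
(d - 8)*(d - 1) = d^2 - 9*d + 8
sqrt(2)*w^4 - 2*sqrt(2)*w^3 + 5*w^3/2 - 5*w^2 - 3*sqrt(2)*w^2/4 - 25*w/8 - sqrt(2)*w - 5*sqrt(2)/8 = (w - 5/2)*(w + 1/2)*(w + sqrt(2))*(sqrt(2)*w + 1/2)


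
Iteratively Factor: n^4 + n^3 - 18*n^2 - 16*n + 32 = (n + 4)*(n^3 - 3*n^2 - 6*n + 8) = (n + 2)*(n + 4)*(n^2 - 5*n + 4) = (n - 1)*(n + 2)*(n + 4)*(n - 4)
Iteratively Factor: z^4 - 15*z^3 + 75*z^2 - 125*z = (z)*(z^3 - 15*z^2 + 75*z - 125) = z*(z - 5)*(z^2 - 10*z + 25) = z*(z - 5)^2*(z - 5)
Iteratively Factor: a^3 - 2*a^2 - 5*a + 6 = (a - 1)*(a^2 - a - 6) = (a - 3)*(a - 1)*(a + 2)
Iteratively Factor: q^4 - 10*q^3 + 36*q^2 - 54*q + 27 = (q - 3)*(q^3 - 7*q^2 + 15*q - 9) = (q - 3)^2*(q^2 - 4*q + 3) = (q - 3)^2*(q - 1)*(q - 3)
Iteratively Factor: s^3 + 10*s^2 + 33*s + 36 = (s + 3)*(s^2 + 7*s + 12) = (s + 3)^2*(s + 4)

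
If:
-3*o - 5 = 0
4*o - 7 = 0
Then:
No Solution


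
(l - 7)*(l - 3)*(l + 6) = l^3 - 4*l^2 - 39*l + 126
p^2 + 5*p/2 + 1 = (p + 1/2)*(p + 2)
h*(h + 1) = h^2 + h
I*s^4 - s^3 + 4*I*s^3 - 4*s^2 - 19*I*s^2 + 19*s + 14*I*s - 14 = (s - 2)*(s + 7)*(s + I)*(I*s - I)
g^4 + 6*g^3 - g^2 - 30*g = g*(g - 2)*(g + 3)*(g + 5)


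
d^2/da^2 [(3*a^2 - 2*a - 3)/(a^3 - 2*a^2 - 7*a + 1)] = 2*(3*a^6 - 6*a^5 + 57*a^4 - 37*a^3 + 57*a^2 - 129*a - 164)/(a^9 - 6*a^8 - 9*a^7 + 79*a^6 + 51*a^5 - 324*a^4 - 256*a^3 + 141*a^2 - 21*a + 1)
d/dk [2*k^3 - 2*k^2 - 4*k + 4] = 6*k^2 - 4*k - 4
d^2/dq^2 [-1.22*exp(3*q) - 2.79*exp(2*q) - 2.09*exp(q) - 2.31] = (-10.98*exp(2*q) - 11.16*exp(q) - 2.09)*exp(q)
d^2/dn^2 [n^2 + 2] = 2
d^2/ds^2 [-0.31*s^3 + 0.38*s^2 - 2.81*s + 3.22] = 0.76 - 1.86*s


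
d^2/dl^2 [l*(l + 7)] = 2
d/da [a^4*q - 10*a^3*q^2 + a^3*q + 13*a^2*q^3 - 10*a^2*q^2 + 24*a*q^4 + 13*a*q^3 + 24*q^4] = q*(4*a^3 - 30*a^2*q + 3*a^2 + 26*a*q^2 - 20*a*q + 24*q^3 + 13*q^2)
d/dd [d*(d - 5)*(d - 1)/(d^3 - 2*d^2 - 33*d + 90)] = 2*(2*d^2 - 18*d + 9)/(d^4 + 6*d^3 - 27*d^2 - 108*d + 324)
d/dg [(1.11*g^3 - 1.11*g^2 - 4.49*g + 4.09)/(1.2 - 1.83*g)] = (-4.0626*g^3 + 6.0273*g^2 - 2.664*g + 2.0967)/(3.3489*g^2 - 4.392*g + 1.44)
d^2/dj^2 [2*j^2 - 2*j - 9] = 4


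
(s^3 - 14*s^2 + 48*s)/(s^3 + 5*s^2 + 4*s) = (s^2 - 14*s + 48)/(s^2 + 5*s + 4)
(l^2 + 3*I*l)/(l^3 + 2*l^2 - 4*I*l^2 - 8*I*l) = (l + 3*I)/(l^2 + l*(2 - 4*I) - 8*I)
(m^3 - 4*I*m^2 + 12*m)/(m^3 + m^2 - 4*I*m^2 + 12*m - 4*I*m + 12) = m/(m + 1)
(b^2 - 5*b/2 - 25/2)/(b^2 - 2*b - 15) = (b + 5/2)/(b + 3)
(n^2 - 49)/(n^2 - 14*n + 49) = (n + 7)/(n - 7)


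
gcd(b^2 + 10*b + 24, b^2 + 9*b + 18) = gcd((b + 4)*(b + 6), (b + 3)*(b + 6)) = b + 6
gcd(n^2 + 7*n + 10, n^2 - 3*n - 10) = n + 2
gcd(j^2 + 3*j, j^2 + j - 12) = 1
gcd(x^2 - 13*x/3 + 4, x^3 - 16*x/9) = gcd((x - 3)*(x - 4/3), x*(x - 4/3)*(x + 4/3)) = x - 4/3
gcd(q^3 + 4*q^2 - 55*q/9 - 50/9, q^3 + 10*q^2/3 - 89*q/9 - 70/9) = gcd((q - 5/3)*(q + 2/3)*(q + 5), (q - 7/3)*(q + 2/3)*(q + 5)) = q^2 + 17*q/3 + 10/3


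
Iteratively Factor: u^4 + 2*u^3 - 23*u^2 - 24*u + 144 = (u + 4)*(u^3 - 2*u^2 - 15*u + 36) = (u - 3)*(u + 4)*(u^2 + u - 12) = (u - 3)*(u + 4)^2*(u - 3)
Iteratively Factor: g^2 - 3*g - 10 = (g - 5)*(g + 2)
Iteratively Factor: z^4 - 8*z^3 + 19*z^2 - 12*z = (z - 1)*(z^3 - 7*z^2 + 12*z) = z*(z - 1)*(z^2 - 7*z + 12) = z*(z - 3)*(z - 1)*(z - 4)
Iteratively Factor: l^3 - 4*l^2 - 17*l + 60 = (l + 4)*(l^2 - 8*l + 15) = (l - 3)*(l + 4)*(l - 5)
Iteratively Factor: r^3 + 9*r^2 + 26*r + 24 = (r + 3)*(r^2 + 6*r + 8) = (r + 2)*(r + 3)*(r + 4)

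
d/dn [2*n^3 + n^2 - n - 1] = 6*n^2 + 2*n - 1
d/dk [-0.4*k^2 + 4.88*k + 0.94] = 4.88 - 0.8*k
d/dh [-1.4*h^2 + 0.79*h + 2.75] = 0.79 - 2.8*h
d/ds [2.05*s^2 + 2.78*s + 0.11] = 4.1*s + 2.78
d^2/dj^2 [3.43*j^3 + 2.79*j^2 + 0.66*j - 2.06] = 20.58*j + 5.58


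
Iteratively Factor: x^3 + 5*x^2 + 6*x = (x)*(x^2 + 5*x + 6) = x*(x + 3)*(x + 2)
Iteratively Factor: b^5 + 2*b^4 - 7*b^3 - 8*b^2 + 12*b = (b)*(b^4 + 2*b^3 - 7*b^2 - 8*b + 12) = b*(b + 3)*(b^3 - b^2 - 4*b + 4) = b*(b + 2)*(b + 3)*(b^2 - 3*b + 2) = b*(b - 1)*(b + 2)*(b + 3)*(b - 2)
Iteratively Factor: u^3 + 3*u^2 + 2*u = (u + 2)*(u^2 + u) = (u + 1)*(u + 2)*(u)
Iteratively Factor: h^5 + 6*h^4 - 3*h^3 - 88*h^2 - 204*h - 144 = (h + 3)*(h^4 + 3*h^3 - 12*h^2 - 52*h - 48) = (h + 2)*(h + 3)*(h^3 + h^2 - 14*h - 24) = (h - 4)*(h + 2)*(h + 3)*(h^2 + 5*h + 6) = (h - 4)*(h + 2)*(h + 3)^2*(h + 2)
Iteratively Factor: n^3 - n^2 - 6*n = (n + 2)*(n^2 - 3*n) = n*(n + 2)*(n - 3)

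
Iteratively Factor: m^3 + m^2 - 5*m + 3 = (m - 1)*(m^2 + 2*m - 3) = (m - 1)^2*(m + 3)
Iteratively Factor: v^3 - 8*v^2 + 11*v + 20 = (v - 4)*(v^2 - 4*v - 5) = (v - 5)*(v - 4)*(v + 1)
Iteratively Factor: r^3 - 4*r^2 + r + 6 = (r - 3)*(r^2 - r - 2) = (r - 3)*(r + 1)*(r - 2)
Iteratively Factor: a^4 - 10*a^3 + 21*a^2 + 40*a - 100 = (a - 5)*(a^3 - 5*a^2 - 4*a + 20) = (a - 5)*(a + 2)*(a^2 - 7*a + 10) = (a - 5)^2*(a + 2)*(a - 2)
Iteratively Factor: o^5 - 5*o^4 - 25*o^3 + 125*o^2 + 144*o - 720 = (o + 4)*(o^4 - 9*o^3 + 11*o^2 + 81*o - 180) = (o - 4)*(o + 4)*(o^3 - 5*o^2 - 9*o + 45) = (o - 4)*(o + 3)*(o + 4)*(o^2 - 8*o + 15) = (o - 5)*(o - 4)*(o + 3)*(o + 4)*(o - 3)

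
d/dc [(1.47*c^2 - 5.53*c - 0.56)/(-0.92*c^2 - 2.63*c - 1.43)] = (-8.9537*c^2 - 5.2346*c + 6.4351)/(0.8464*c^4 + 4.8392*c^3 + 9.5481*c^2 + 7.5218*c + 2.0449)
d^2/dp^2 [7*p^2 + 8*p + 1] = 14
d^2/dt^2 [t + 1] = 0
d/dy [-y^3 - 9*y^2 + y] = -3*y^2 - 18*y + 1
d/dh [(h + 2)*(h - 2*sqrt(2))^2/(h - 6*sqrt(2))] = (h - 2*sqrt(2))*(-(h + 2)*(h - 2*sqrt(2)) + (h - 6*sqrt(2))*(3*h - 2*sqrt(2) + 4))/(h - 6*sqrt(2))^2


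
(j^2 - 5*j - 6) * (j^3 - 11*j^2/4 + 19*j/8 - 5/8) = j^5 - 31*j^4/4 + 81*j^3/8 + 4*j^2 - 89*j/8 + 15/4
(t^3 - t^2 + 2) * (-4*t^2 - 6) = -4*t^5 + 4*t^4 - 6*t^3 - 2*t^2 - 12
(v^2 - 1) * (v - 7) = v^3 - 7*v^2 - v + 7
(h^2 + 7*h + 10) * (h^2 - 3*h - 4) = h^4 + 4*h^3 - 15*h^2 - 58*h - 40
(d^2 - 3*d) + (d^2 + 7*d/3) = 2*d^2 - 2*d/3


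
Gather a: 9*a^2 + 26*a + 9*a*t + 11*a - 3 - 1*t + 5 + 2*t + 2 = 9*a^2 + a*(9*t + 37) + t + 4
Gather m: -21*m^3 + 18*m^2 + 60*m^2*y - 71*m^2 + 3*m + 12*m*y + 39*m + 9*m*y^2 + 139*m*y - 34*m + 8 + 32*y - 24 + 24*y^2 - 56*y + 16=-21*m^3 + m^2*(60*y - 53) + m*(9*y^2 + 151*y + 8) + 24*y^2 - 24*y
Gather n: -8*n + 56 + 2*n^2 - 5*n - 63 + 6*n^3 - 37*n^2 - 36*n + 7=6*n^3 - 35*n^2 - 49*n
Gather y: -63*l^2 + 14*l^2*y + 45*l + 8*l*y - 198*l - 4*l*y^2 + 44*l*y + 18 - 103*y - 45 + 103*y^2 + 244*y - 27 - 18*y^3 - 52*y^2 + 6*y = -63*l^2 - 153*l - 18*y^3 + y^2*(51 - 4*l) + y*(14*l^2 + 52*l + 147) - 54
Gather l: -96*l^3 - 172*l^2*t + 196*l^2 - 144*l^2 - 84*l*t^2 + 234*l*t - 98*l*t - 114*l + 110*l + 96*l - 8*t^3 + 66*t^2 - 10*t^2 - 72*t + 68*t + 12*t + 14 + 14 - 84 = -96*l^3 + l^2*(52 - 172*t) + l*(-84*t^2 + 136*t + 92) - 8*t^3 + 56*t^2 + 8*t - 56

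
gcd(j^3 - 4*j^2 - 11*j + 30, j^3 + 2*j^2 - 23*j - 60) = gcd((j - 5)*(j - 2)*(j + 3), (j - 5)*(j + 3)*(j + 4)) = j^2 - 2*j - 15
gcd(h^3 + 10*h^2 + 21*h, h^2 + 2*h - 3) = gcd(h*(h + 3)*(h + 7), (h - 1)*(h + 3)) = h + 3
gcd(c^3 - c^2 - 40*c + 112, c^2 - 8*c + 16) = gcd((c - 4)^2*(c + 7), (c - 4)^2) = c^2 - 8*c + 16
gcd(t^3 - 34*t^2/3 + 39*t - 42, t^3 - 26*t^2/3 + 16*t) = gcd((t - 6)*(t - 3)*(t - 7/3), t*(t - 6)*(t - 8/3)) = t - 6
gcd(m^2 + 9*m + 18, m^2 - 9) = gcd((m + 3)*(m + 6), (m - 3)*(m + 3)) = m + 3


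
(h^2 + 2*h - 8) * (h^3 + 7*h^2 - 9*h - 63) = h^5 + 9*h^4 - 3*h^3 - 137*h^2 - 54*h + 504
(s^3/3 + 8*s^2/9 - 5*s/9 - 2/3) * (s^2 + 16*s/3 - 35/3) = s^5/3 + 8*s^4/3 + 8*s^3/27 - 14*s^2 + 79*s/27 + 70/9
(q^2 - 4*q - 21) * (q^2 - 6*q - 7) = q^4 - 10*q^3 - 4*q^2 + 154*q + 147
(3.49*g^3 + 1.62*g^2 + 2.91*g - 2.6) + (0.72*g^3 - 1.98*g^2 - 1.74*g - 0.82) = 4.21*g^3 - 0.36*g^2 + 1.17*g - 3.42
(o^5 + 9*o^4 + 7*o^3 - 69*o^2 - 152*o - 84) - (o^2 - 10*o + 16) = o^5 + 9*o^4 + 7*o^3 - 70*o^2 - 142*o - 100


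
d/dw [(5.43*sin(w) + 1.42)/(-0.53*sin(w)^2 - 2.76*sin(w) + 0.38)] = (2.8779*sin(w)^2 + 1.5052*sin(w) + 5.9826)*cos(w)/(0.2809*sin(w)^4 + 2.9256*sin(w)^3 + 7.2148*sin(w)^2 - 2.0976*sin(w) + 0.1444)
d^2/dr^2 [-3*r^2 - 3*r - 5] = -6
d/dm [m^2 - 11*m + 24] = 2*m - 11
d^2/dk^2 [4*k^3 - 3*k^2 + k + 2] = 24*k - 6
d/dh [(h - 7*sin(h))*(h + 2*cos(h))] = -(h - 7*sin(h))*(2*sin(h) - 1) - (h + 2*cos(h))*(7*cos(h) - 1)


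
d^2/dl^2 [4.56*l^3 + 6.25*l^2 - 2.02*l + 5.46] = 27.36*l + 12.5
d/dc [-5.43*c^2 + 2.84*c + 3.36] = 2.84 - 10.86*c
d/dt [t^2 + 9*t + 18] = 2*t + 9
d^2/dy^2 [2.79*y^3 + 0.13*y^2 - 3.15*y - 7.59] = 16.74*y + 0.26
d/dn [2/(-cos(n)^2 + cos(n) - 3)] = 2*(1 - 2*cos(n))*sin(n)/(sin(n)^2 + cos(n) - 4)^2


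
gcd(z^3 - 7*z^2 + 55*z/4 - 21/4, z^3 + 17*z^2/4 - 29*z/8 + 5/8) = z - 1/2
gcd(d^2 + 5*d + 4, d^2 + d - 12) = d + 4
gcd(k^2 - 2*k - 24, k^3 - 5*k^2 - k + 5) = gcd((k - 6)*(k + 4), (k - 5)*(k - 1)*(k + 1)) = 1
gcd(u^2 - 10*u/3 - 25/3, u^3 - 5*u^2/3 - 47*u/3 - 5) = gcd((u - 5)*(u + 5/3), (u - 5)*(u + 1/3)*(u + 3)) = u - 5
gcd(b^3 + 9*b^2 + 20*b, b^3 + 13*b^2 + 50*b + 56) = b + 4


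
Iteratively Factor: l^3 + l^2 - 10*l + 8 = (l + 4)*(l^2 - 3*l + 2) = (l - 1)*(l + 4)*(l - 2)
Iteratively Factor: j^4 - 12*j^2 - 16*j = (j + 2)*(j^3 - 2*j^2 - 8*j) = (j + 2)^2*(j^2 - 4*j) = (j - 4)*(j + 2)^2*(j)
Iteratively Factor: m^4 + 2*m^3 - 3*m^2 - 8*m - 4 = (m + 1)*(m^3 + m^2 - 4*m - 4) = (m + 1)^2*(m^2 - 4) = (m + 1)^2*(m + 2)*(m - 2)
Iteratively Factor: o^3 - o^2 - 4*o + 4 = (o - 2)*(o^2 + o - 2) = (o - 2)*(o + 2)*(o - 1)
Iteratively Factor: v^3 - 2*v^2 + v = (v - 1)*(v^2 - v) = (v - 1)^2*(v)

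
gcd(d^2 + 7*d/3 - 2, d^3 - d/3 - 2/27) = d - 2/3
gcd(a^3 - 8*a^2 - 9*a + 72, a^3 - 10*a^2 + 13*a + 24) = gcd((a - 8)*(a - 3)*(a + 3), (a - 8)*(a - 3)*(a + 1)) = a^2 - 11*a + 24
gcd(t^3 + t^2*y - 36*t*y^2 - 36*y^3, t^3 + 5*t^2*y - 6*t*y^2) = t + 6*y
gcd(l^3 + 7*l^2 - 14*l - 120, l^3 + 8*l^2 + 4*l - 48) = l + 6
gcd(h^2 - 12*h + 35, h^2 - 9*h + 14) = h - 7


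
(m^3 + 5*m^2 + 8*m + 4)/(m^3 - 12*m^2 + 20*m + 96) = (m^2 + 3*m + 2)/(m^2 - 14*m + 48)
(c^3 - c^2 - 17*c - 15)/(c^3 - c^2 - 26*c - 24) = (c^2 - 2*c - 15)/(c^2 - 2*c - 24)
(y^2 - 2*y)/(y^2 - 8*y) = (y - 2)/(y - 8)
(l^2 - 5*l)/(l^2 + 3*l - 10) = l*(l - 5)/(l^2 + 3*l - 10)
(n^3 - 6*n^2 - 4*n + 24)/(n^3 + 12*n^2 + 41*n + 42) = (n^2 - 8*n + 12)/(n^2 + 10*n + 21)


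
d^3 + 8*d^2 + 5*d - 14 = (d - 1)*(d + 2)*(d + 7)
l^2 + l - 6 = (l - 2)*(l + 3)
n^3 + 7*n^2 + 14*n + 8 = (n + 1)*(n + 2)*(n + 4)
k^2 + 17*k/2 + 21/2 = (k + 3/2)*(k + 7)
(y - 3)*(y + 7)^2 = y^3 + 11*y^2 + 7*y - 147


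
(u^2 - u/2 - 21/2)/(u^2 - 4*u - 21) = (u - 7/2)/(u - 7)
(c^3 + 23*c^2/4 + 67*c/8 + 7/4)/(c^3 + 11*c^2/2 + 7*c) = (c + 1/4)/c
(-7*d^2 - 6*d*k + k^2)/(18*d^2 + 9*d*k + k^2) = (-7*d^2 - 6*d*k + k^2)/(18*d^2 + 9*d*k + k^2)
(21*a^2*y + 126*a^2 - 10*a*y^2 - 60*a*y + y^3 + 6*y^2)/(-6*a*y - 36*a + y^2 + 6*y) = (21*a^2 - 10*a*y + y^2)/(-6*a + y)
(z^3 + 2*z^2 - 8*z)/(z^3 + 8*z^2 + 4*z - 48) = z/(z + 6)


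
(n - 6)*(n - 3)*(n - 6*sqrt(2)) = n^3 - 9*n^2 - 6*sqrt(2)*n^2 + 18*n + 54*sqrt(2)*n - 108*sqrt(2)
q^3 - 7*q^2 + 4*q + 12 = (q - 6)*(q - 2)*(q + 1)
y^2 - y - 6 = (y - 3)*(y + 2)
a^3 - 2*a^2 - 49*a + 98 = (a - 7)*(a - 2)*(a + 7)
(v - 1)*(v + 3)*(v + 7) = v^3 + 9*v^2 + 11*v - 21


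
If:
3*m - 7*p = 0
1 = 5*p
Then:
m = 7/15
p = 1/5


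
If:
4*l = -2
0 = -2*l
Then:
No Solution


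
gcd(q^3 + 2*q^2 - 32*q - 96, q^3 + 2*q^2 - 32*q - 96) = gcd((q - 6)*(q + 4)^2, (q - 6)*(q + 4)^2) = q^3 + 2*q^2 - 32*q - 96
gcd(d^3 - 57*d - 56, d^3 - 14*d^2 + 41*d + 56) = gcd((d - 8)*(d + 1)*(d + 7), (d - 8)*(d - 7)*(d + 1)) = d^2 - 7*d - 8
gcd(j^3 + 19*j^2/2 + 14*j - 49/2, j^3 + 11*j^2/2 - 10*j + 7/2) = j^2 + 6*j - 7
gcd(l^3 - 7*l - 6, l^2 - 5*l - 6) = l + 1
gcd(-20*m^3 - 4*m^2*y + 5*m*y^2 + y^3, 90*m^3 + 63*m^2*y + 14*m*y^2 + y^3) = 5*m + y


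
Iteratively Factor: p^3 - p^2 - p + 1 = (p - 1)*(p^2 - 1) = (p - 1)^2*(p + 1)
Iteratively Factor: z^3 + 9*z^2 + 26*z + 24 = (z + 4)*(z^2 + 5*z + 6) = (z + 2)*(z + 4)*(z + 3)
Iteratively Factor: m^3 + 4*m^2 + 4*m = (m + 2)*(m^2 + 2*m) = (m + 2)^2*(m)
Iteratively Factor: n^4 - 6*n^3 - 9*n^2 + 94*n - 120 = (n + 4)*(n^3 - 10*n^2 + 31*n - 30) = (n - 2)*(n + 4)*(n^2 - 8*n + 15) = (n - 3)*(n - 2)*(n + 4)*(n - 5)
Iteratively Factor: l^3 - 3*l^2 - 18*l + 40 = (l - 2)*(l^2 - l - 20) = (l - 2)*(l + 4)*(l - 5)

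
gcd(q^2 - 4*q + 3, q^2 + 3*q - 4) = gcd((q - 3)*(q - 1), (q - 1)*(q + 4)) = q - 1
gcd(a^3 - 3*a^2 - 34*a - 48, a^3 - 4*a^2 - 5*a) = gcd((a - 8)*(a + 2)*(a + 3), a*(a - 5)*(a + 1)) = 1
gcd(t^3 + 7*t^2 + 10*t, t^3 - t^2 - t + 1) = 1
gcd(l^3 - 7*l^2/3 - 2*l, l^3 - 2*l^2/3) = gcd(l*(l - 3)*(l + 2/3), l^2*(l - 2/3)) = l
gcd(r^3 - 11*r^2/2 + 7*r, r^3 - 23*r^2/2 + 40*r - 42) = r^2 - 11*r/2 + 7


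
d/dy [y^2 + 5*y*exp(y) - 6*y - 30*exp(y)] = 5*y*exp(y) + 2*y - 25*exp(y) - 6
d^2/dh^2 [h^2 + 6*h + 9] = 2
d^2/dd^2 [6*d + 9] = 0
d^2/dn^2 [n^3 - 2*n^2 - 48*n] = 6*n - 4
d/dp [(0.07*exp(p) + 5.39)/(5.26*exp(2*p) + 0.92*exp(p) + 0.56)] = (-(0.07*exp(p) + 5.39)*(10.52*exp(p) + 0.92) + 0.3682*exp(2*p) + 0.0644*exp(p) + 0.0392)*exp(p)/(5.26*exp(2*p) + 0.92*exp(p) + 0.56)^2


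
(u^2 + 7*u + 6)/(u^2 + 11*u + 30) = (u + 1)/(u + 5)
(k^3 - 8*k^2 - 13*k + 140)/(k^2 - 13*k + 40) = (k^2 - 3*k - 28)/(k - 8)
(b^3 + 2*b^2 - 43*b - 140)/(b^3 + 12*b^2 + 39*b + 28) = (b^2 - 2*b - 35)/(b^2 + 8*b + 7)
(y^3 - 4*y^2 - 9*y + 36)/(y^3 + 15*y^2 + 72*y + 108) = (y^2 - 7*y + 12)/(y^2 + 12*y + 36)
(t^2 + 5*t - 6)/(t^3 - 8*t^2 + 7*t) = (t + 6)/(t*(t - 7))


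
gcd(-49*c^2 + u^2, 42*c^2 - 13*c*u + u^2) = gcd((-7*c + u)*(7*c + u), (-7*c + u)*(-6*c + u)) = -7*c + u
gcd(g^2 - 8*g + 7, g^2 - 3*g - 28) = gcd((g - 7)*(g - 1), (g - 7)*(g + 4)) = g - 7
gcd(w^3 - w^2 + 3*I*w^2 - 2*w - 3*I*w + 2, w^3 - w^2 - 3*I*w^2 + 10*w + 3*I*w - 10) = w^2 + w*(-1 + 2*I) - 2*I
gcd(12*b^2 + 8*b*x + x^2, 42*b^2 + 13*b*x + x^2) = 6*b + x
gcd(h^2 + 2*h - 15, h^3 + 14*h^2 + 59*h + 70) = h + 5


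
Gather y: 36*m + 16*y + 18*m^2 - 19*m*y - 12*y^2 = 18*m^2 + 36*m - 12*y^2 + y*(16 - 19*m)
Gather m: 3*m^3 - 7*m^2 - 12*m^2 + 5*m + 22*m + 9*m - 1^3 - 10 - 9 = 3*m^3 - 19*m^2 + 36*m - 20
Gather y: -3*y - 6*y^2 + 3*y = -6*y^2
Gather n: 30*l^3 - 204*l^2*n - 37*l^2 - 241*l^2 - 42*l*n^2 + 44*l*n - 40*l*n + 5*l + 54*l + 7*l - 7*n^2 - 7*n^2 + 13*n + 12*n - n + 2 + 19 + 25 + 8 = 30*l^3 - 278*l^2 + 66*l + n^2*(-42*l - 14) + n*(-204*l^2 + 4*l + 24) + 54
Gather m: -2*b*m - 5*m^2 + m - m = -2*b*m - 5*m^2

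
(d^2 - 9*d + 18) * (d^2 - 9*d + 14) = d^4 - 18*d^3 + 113*d^2 - 288*d + 252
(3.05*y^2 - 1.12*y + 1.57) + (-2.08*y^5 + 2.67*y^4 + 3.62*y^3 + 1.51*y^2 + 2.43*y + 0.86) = -2.08*y^5 + 2.67*y^4 + 3.62*y^3 + 4.56*y^2 + 1.31*y + 2.43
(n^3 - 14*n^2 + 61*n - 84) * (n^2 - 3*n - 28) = n^5 - 17*n^4 + 75*n^3 + 125*n^2 - 1456*n + 2352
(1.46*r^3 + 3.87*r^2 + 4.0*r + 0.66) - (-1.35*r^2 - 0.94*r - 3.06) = 1.46*r^3 + 5.22*r^2 + 4.94*r + 3.72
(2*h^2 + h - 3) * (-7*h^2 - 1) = -14*h^4 - 7*h^3 + 19*h^2 - h + 3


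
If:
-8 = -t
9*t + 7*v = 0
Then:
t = 8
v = -72/7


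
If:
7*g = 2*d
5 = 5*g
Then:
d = 7/2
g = 1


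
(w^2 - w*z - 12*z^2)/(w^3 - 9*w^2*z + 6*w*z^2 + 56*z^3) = (-w - 3*z)/(-w^2 + 5*w*z + 14*z^2)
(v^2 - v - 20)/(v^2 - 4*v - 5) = (v + 4)/(v + 1)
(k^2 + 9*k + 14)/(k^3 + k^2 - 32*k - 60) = (k + 7)/(k^2 - k - 30)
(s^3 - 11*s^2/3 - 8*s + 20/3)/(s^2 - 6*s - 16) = (3*s^2 - 17*s + 10)/(3*(s - 8))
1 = 1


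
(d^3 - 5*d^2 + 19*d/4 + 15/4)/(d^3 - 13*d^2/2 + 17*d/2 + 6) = (d - 5/2)/(d - 4)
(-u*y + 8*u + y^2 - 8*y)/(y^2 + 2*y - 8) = (-u*y + 8*u + y^2 - 8*y)/(y^2 + 2*y - 8)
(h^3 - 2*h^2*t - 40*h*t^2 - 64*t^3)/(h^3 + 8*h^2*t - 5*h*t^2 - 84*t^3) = (-h^2 + 6*h*t + 16*t^2)/(-h^2 - 4*h*t + 21*t^2)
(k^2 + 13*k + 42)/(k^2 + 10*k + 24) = (k + 7)/(k + 4)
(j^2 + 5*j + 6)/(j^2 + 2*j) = (j + 3)/j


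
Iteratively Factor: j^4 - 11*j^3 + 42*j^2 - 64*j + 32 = (j - 1)*(j^3 - 10*j^2 + 32*j - 32) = (j - 4)*(j - 1)*(j^2 - 6*j + 8) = (j - 4)^2*(j - 1)*(j - 2)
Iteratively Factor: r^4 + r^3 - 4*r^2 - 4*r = (r - 2)*(r^3 + 3*r^2 + 2*r) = (r - 2)*(r + 2)*(r^2 + r) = (r - 2)*(r + 1)*(r + 2)*(r)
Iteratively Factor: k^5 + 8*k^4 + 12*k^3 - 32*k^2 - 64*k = (k - 2)*(k^4 + 10*k^3 + 32*k^2 + 32*k) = k*(k - 2)*(k^3 + 10*k^2 + 32*k + 32) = k*(k - 2)*(k + 2)*(k^2 + 8*k + 16) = k*(k - 2)*(k + 2)*(k + 4)*(k + 4)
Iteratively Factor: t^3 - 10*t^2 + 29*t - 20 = (t - 1)*(t^2 - 9*t + 20) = (t - 4)*(t - 1)*(t - 5)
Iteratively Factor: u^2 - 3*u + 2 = (u - 2)*(u - 1)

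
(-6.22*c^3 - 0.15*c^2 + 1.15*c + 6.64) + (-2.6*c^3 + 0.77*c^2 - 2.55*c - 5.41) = -8.82*c^3 + 0.62*c^2 - 1.4*c + 1.23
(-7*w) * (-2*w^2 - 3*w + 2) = 14*w^3 + 21*w^2 - 14*w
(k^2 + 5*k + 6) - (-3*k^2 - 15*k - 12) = 4*k^2 + 20*k + 18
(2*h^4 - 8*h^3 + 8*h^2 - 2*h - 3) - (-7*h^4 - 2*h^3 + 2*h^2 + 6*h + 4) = 9*h^4 - 6*h^3 + 6*h^2 - 8*h - 7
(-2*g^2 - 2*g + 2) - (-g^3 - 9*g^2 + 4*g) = g^3 + 7*g^2 - 6*g + 2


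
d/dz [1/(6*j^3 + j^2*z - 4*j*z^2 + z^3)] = (-j^2 + 8*j*z - 3*z^2)/(6*j^3 + j^2*z - 4*j*z^2 + z^3)^2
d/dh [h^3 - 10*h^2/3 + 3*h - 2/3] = 3*h^2 - 20*h/3 + 3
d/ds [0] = 0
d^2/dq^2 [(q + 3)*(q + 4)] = 2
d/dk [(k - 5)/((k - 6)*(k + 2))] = (-k^2 + 10*k - 32)/(k^4 - 8*k^3 - 8*k^2 + 96*k + 144)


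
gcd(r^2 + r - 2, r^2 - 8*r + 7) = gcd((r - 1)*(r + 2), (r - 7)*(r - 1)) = r - 1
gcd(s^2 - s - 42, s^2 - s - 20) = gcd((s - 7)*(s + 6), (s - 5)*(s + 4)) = 1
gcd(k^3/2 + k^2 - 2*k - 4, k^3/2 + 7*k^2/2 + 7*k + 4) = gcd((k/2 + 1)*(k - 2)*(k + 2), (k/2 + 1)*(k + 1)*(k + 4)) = k + 2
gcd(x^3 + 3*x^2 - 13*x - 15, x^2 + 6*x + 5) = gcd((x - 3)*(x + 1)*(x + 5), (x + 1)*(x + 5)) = x^2 + 6*x + 5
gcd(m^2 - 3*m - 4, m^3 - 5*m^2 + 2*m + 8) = m^2 - 3*m - 4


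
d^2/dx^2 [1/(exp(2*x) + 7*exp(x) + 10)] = (2*(2*exp(x) + 7)^2*exp(x) - (4*exp(x) + 7)*(exp(2*x) + 7*exp(x) + 10))*exp(x)/(exp(2*x) + 7*exp(x) + 10)^3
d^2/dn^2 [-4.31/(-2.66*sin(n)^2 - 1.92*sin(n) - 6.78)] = (-121.983344*sin(n)^4 - 66.036096*sin(n)^3 + 478.006584*sin(n)^2 + 188.178048*sin(n) - 123.683208)/(2.66*sin(n)^2 + 1.92*sin(n) + 6.78)^3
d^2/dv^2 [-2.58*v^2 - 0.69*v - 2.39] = -5.16000000000000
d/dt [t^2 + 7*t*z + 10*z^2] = 2*t + 7*z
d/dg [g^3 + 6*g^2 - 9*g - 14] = 3*g^2 + 12*g - 9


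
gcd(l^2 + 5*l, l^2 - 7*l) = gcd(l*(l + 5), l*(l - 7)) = l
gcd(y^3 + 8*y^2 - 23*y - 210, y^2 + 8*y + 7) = y + 7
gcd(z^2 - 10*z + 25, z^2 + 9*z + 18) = 1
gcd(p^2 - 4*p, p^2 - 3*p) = p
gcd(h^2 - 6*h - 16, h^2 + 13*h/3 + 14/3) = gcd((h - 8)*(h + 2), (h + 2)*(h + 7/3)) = h + 2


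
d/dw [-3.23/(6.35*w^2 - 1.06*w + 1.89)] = (41.021*w - 3.4238)/(6.35*w^2 - 1.06*w + 1.89)^2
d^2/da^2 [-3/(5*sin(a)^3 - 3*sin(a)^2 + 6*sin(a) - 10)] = 9*(75*sin(a)^6 - 55*sin(a)^5 - 68*sin(a)^4 + 212*sin(a)^3 - 106*sin(a)^2 - 44*sin(a) - 4)/(5*sin(a)^3 - 3*sin(a)^2 + 6*sin(a) - 10)^3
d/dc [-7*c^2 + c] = 1 - 14*c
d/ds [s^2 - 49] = 2*s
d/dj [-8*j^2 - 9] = -16*j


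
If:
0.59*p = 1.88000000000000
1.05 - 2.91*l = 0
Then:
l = 0.36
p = 3.19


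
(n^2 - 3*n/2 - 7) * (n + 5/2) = n^3 + n^2 - 43*n/4 - 35/2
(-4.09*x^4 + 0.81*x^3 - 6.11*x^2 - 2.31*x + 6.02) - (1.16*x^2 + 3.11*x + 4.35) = -4.09*x^4 + 0.81*x^3 - 7.27*x^2 - 5.42*x + 1.67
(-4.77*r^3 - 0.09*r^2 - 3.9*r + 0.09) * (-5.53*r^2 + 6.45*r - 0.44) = 26.3781*r^5 - 30.2688*r^4 + 23.0853*r^3 - 25.6131*r^2 + 2.2965*r - 0.0396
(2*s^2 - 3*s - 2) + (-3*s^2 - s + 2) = -s^2 - 4*s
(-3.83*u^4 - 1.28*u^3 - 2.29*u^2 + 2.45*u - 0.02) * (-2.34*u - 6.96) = 8.9622*u^5 + 29.652*u^4 + 14.2674*u^3 + 10.2054*u^2 - 17.0052*u + 0.1392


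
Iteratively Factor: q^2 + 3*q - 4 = (q + 4)*(q - 1)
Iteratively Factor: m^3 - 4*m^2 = (m)*(m^2 - 4*m) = m*(m - 4)*(m)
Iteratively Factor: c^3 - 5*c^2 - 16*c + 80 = (c + 4)*(c^2 - 9*c + 20) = (c - 5)*(c + 4)*(c - 4)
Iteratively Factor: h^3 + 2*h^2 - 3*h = (h)*(h^2 + 2*h - 3) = h*(h - 1)*(h + 3)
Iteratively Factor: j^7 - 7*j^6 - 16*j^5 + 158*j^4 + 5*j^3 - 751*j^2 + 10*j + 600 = (j - 1)*(j^6 - 6*j^5 - 22*j^4 + 136*j^3 + 141*j^2 - 610*j - 600) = (j - 5)*(j - 1)*(j^5 - j^4 - 27*j^3 + j^2 + 146*j + 120) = (j - 5)^2*(j - 1)*(j^4 + 4*j^3 - 7*j^2 - 34*j - 24) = (j - 5)^2*(j - 1)*(j + 1)*(j^3 + 3*j^2 - 10*j - 24) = (j - 5)^2*(j - 1)*(j + 1)*(j + 2)*(j^2 + j - 12) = (j - 5)^2*(j - 3)*(j - 1)*(j + 1)*(j + 2)*(j + 4)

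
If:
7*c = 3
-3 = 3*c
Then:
No Solution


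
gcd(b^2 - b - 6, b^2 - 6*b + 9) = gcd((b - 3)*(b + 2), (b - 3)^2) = b - 3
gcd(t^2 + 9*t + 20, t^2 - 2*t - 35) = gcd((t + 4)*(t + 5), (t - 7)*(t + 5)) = t + 5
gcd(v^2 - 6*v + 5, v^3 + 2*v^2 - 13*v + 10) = v - 1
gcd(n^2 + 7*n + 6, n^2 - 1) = n + 1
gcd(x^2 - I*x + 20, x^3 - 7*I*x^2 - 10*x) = x - 5*I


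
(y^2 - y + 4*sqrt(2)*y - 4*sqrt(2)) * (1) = y^2 - y + 4*sqrt(2)*y - 4*sqrt(2)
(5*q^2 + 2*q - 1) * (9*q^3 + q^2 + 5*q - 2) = 45*q^5 + 23*q^4 + 18*q^3 - q^2 - 9*q + 2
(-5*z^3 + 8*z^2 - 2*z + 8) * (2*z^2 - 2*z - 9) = -10*z^5 + 26*z^4 + 25*z^3 - 52*z^2 + 2*z - 72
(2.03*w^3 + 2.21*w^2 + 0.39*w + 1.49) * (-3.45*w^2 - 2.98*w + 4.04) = -7.0035*w^5 - 13.6739*w^4 + 0.2699*w^3 + 2.6257*w^2 - 2.8646*w + 6.0196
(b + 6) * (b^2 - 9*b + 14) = b^3 - 3*b^2 - 40*b + 84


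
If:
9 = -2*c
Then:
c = -9/2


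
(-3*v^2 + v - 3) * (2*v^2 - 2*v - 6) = -6*v^4 + 8*v^3 + 10*v^2 + 18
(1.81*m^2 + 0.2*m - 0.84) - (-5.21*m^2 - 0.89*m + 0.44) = 7.02*m^2 + 1.09*m - 1.28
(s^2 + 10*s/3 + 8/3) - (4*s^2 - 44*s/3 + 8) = -3*s^2 + 18*s - 16/3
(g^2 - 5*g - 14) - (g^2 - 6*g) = g - 14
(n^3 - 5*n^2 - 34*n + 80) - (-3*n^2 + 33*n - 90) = n^3 - 2*n^2 - 67*n + 170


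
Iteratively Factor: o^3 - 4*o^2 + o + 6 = (o - 3)*(o^2 - o - 2) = (o - 3)*(o + 1)*(o - 2)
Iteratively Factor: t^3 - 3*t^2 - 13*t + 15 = (t - 1)*(t^2 - 2*t - 15) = (t - 5)*(t - 1)*(t + 3)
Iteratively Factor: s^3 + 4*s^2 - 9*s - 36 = (s + 4)*(s^2 - 9) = (s - 3)*(s + 4)*(s + 3)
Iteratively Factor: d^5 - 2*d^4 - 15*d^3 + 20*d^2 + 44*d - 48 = (d + 2)*(d^4 - 4*d^3 - 7*d^2 + 34*d - 24) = (d + 2)*(d + 3)*(d^3 - 7*d^2 + 14*d - 8) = (d - 1)*(d + 2)*(d + 3)*(d^2 - 6*d + 8) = (d - 2)*(d - 1)*(d + 2)*(d + 3)*(d - 4)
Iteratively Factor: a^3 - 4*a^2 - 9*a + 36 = (a + 3)*(a^2 - 7*a + 12) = (a - 4)*(a + 3)*(a - 3)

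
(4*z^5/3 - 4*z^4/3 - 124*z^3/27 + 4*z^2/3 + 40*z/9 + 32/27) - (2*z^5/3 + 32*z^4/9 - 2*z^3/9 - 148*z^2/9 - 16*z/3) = 2*z^5/3 - 44*z^4/9 - 118*z^3/27 + 160*z^2/9 + 88*z/9 + 32/27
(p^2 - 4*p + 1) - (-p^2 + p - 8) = 2*p^2 - 5*p + 9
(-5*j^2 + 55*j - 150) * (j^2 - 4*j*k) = -5*j^4 + 20*j^3*k + 55*j^3 - 220*j^2*k - 150*j^2 + 600*j*k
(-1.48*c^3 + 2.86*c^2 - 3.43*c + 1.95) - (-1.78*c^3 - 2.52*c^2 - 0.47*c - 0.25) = 0.3*c^3 + 5.38*c^2 - 2.96*c + 2.2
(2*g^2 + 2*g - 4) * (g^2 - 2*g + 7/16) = 2*g^4 - 2*g^3 - 57*g^2/8 + 71*g/8 - 7/4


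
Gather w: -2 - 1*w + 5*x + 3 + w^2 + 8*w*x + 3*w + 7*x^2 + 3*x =w^2 + w*(8*x + 2) + 7*x^2 + 8*x + 1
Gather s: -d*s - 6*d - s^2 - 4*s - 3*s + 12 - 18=-6*d - s^2 + s*(-d - 7) - 6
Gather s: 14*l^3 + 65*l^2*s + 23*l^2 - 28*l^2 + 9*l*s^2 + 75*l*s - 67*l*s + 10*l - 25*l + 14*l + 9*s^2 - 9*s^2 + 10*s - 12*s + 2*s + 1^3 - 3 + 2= 14*l^3 - 5*l^2 + 9*l*s^2 - l + s*(65*l^2 + 8*l)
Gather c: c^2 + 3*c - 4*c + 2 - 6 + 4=c^2 - c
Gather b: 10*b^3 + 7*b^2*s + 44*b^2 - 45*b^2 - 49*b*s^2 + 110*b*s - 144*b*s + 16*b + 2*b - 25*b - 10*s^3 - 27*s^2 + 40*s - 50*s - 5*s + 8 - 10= 10*b^3 + b^2*(7*s - 1) + b*(-49*s^2 - 34*s - 7) - 10*s^3 - 27*s^2 - 15*s - 2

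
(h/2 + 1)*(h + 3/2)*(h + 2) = h^3/2 + 11*h^2/4 + 5*h + 3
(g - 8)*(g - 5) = g^2 - 13*g + 40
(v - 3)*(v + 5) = v^2 + 2*v - 15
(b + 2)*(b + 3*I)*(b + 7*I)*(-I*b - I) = -I*b^4 + 10*b^3 - 3*I*b^3 + 30*b^2 + 19*I*b^2 + 20*b + 63*I*b + 42*I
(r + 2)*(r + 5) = r^2 + 7*r + 10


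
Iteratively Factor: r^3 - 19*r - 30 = (r + 2)*(r^2 - 2*r - 15) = (r - 5)*(r + 2)*(r + 3)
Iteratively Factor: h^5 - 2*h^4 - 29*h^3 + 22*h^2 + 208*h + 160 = (h + 4)*(h^4 - 6*h^3 - 5*h^2 + 42*h + 40) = (h - 4)*(h + 4)*(h^3 - 2*h^2 - 13*h - 10) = (h - 4)*(h + 1)*(h + 4)*(h^2 - 3*h - 10) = (h - 5)*(h - 4)*(h + 1)*(h + 4)*(h + 2)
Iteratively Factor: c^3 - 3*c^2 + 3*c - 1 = (c - 1)*(c^2 - 2*c + 1) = (c - 1)^2*(c - 1)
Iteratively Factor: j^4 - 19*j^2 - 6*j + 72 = (j + 3)*(j^3 - 3*j^2 - 10*j + 24) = (j - 4)*(j + 3)*(j^2 + j - 6) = (j - 4)*(j + 3)^2*(j - 2)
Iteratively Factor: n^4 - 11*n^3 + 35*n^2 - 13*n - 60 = (n - 3)*(n^3 - 8*n^2 + 11*n + 20) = (n - 5)*(n - 3)*(n^2 - 3*n - 4) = (n - 5)*(n - 3)*(n + 1)*(n - 4)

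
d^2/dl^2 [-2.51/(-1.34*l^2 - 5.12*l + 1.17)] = (-9.013912*l^2 - 34.441216*l + 2.51*(2.68*l + 5.12)*(5.36*l + 10.24) + 7.870356)/(1.34*l^2 + 5.12*l - 1.17)^3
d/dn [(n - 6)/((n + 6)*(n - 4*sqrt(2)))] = ((6 - n)*(n + 6) + (6 - n)*(n - 4*sqrt(2)) + (n + 6)*(n - 4*sqrt(2)))/((n + 6)^2*(n - 4*sqrt(2))^2)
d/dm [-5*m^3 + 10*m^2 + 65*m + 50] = -15*m^2 + 20*m + 65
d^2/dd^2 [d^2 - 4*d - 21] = 2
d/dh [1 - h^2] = -2*h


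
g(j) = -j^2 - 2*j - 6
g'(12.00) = -26.00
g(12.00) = -174.00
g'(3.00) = -8.00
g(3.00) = -21.00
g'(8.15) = -18.30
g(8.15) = -88.72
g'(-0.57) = -0.86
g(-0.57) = -5.18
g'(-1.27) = 0.54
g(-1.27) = -5.07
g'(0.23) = -2.46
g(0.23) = -6.51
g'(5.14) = -12.28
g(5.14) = -42.70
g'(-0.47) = -1.06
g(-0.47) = -5.28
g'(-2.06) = 2.12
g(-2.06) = -6.12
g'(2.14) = -6.28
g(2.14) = -14.86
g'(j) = -2*j - 2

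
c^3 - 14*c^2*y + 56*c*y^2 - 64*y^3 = (c - 8*y)*(c - 4*y)*(c - 2*y)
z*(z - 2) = z^2 - 2*z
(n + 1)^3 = n^3 + 3*n^2 + 3*n + 1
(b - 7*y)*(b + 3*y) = b^2 - 4*b*y - 21*y^2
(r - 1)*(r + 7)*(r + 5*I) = r^3 + 6*r^2 + 5*I*r^2 - 7*r + 30*I*r - 35*I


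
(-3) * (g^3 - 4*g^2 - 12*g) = -3*g^3 + 12*g^2 + 36*g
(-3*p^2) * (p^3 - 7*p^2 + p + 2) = -3*p^5 + 21*p^4 - 3*p^3 - 6*p^2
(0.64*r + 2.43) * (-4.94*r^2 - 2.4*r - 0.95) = -3.1616*r^3 - 13.5402*r^2 - 6.44*r - 2.3085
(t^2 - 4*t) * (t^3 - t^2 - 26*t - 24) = t^5 - 5*t^4 - 22*t^3 + 80*t^2 + 96*t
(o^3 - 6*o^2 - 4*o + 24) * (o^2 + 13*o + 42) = o^5 + 7*o^4 - 40*o^3 - 280*o^2 + 144*o + 1008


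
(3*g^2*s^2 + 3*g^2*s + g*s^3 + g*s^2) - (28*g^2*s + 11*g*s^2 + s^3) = 3*g^2*s^2 - 25*g^2*s + g*s^3 - 10*g*s^2 - s^3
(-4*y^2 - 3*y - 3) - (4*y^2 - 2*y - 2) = -8*y^2 - y - 1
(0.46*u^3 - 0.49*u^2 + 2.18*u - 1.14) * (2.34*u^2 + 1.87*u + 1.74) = 1.0764*u^5 - 0.2864*u^4 + 4.9853*u^3 + 0.556400000000001*u^2 + 1.6614*u - 1.9836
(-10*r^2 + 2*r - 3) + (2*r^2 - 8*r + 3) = -8*r^2 - 6*r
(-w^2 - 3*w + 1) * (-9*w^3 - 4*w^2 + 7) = 9*w^5 + 31*w^4 + 3*w^3 - 11*w^2 - 21*w + 7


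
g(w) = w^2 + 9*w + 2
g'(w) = 2*w + 9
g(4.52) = 63.11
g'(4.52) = 18.04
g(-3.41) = -17.06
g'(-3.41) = 2.18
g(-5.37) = -17.49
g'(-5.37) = -1.74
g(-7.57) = -8.83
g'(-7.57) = -6.14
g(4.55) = 63.65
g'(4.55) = 18.10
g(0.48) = 6.55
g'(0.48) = 9.96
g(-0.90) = -5.29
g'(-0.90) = 7.20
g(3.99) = 53.83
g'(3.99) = 16.98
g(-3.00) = -16.00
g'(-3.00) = 3.00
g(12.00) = 254.00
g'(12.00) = 33.00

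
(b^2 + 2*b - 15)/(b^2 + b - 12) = (b + 5)/(b + 4)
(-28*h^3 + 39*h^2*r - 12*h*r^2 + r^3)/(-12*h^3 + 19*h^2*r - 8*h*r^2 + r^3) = (-7*h + r)/(-3*h + r)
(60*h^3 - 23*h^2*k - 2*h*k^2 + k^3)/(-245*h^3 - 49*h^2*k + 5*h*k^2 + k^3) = (-12*h^2 + 7*h*k - k^2)/(49*h^2 - k^2)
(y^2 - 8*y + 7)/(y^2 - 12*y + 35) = (y - 1)/(y - 5)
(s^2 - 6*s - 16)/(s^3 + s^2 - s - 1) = (s^2 - 6*s - 16)/(s^3 + s^2 - s - 1)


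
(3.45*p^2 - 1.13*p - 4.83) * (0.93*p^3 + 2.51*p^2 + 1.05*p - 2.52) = 3.2085*p^5 + 7.6086*p^4 - 3.7057*p^3 - 22.0038*p^2 - 2.2239*p + 12.1716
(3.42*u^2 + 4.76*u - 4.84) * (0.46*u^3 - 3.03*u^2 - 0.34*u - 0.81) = 1.5732*u^5 - 8.173*u^4 - 17.812*u^3 + 10.2766*u^2 - 2.21*u + 3.9204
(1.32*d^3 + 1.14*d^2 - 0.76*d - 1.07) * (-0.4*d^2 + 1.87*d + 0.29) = -0.528*d^5 + 2.0124*d^4 + 2.8186*d^3 - 0.6626*d^2 - 2.2213*d - 0.3103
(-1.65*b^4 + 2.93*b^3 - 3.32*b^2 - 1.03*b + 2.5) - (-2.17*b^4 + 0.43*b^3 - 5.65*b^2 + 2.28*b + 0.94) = 0.52*b^4 + 2.5*b^3 + 2.33*b^2 - 3.31*b + 1.56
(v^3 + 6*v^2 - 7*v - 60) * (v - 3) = v^4 + 3*v^3 - 25*v^2 - 39*v + 180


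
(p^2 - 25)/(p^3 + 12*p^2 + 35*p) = (p - 5)/(p*(p + 7))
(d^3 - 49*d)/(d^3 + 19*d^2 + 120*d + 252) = d*(d - 7)/(d^2 + 12*d + 36)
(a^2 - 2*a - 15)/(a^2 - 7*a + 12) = (a^2 - 2*a - 15)/(a^2 - 7*a + 12)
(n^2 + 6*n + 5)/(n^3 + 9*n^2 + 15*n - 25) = (n + 1)/(n^2 + 4*n - 5)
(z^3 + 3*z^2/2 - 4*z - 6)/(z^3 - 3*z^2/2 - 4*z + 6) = (2*z + 3)/(2*z - 3)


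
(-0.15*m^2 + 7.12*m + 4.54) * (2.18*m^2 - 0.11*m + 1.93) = -0.327*m^4 + 15.5381*m^3 + 8.8245*m^2 + 13.2422*m + 8.7622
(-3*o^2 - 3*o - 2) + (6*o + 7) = -3*o^2 + 3*o + 5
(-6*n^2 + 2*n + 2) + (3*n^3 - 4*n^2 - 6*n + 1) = 3*n^3 - 10*n^2 - 4*n + 3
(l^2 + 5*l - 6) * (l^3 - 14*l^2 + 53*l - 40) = l^5 - 9*l^4 - 23*l^3 + 309*l^2 - 518*l + 240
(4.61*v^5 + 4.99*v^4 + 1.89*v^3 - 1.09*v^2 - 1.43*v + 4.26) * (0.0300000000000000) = 0.1383*v^5 + 0.1497*v^4 + 0.0567*v^3 - 0.0327*v^2 - 0.0429*v + 0.1278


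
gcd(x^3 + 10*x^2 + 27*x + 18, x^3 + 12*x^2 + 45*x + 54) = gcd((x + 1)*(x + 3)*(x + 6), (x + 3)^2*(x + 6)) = x^2 + 9*x + 18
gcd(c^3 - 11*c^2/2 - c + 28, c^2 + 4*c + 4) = c + 2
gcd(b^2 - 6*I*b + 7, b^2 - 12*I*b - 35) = b - 7*I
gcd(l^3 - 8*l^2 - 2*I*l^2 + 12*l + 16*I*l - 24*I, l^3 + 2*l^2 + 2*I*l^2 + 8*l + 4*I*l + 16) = l - 2*I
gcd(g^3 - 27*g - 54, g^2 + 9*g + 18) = g + 3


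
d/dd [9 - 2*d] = -2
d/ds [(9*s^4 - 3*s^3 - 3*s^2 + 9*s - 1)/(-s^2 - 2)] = (-18*s^5 + 3*s^4 - 72*s^3 + 27*s^2 + 10*s - 18)/(s^4 + 4*s^2 + 4)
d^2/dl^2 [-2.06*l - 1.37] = 0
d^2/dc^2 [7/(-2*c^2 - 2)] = 7*(1 - 3*c^2)/(c^2 + 1)^3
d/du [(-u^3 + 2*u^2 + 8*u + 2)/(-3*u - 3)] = (2*u^3 + u^2 - 4*u - 6)/(3*(u^2 + 2*u + 1))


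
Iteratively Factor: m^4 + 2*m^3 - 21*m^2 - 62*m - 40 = (m + 1)*(m^3 + m^2 - 22*m - 40) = (m + 1)*(m + 2)*(m^2 - m - 20) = (m + 1)*(m + 2)*(m + 4)*(m - 5)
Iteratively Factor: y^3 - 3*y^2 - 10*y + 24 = (y + 3)*(y^2 - 6*y + 8) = (y - 2)*(y + 3)*(y - 4)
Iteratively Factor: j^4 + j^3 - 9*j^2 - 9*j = (j + 3)*(j^3 - 2*j^2 - 3*j) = j*(j + 3)*(j^2 - 2*j - 3) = j*(j + 1)*(j + 3)*(j - 3)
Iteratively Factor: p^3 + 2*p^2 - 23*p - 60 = (p + 3)*(p^2 - p - 20) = (p + 3)*(p + 4)*(p - 5)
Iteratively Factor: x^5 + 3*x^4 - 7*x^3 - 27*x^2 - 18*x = (x)*(x^4 + 3*x^3 - 7*x^2 - 27*x - 18) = x*(x + 1)*(x^3 + 2*x^2 - 9*x - 18) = x*(x + 1)*(x + 2)*(x^2 - 9) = x*(x + 1)*(x + 2)*(x + 3)*(x - 3)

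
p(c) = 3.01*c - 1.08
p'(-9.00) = 3.01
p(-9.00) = -28.17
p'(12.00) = 3.01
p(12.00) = 35.04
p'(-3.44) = 3.01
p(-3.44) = -11.43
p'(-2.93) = 3.01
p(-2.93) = -9.90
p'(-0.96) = 3.01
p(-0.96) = -3.97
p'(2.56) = 3.01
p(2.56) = 6.63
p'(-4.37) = 3.01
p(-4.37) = -14.23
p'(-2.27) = 3.01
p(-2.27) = -7.91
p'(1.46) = 3.01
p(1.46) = 3.31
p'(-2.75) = 3.01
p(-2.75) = -9.36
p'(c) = 3.01000000000000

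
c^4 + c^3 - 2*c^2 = c^2*(c - 1)*(c + 2)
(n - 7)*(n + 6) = n^2 - n - 42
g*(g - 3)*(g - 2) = g^3 - 5*g^2 + 6*g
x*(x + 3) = x^2 + 3*x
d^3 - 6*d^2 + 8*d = d*(d - 4)*(d - 2)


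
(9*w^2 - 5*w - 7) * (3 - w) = -9*w^3 + 32*w^2 - 8*w - 21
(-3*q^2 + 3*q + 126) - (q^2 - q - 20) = -4*q^2 + 4*q + 146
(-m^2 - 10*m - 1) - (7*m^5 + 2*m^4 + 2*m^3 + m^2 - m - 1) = -7*m^5 - 2*m^4 - 2*m^3 - 2*m^2 - 9*m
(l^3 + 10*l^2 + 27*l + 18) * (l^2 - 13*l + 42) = l^5 - 3*l^4 - 61*l^3 + 87*l^2 + 900*l + 756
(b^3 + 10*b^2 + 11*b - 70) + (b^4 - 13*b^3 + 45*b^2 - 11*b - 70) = b^4 - 12*b^3 + 55*b^2 - 140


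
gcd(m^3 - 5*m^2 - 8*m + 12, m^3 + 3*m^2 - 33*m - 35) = 1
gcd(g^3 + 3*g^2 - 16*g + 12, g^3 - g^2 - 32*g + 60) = g^2 + 4*g - 12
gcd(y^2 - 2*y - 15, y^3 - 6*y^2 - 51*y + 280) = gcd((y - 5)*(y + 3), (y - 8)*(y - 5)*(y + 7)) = y - 5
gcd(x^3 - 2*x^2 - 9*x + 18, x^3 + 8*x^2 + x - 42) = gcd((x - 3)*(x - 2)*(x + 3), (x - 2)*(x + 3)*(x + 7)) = x^2 + x - 6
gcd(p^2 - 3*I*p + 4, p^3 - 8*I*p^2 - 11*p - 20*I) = p^2 - 3*I*p + 4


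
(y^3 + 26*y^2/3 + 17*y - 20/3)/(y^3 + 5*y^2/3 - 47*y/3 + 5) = (y + 4)/(y - 3)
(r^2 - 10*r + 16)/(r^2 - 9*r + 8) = (r - 2)/(r - 1)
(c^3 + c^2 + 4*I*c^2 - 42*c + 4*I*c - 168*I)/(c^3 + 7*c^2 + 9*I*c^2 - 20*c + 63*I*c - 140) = (c - 6)/(c + 5*I)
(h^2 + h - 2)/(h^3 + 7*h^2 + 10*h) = (h - 1)/(h*(h + 5))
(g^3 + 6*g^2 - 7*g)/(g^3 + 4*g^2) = (g^2 + 6*g - 7)/(g*(g + 4))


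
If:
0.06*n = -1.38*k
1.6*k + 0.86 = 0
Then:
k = -0.54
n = 12.36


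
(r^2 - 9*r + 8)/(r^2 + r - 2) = (r - 8)/(r + 2)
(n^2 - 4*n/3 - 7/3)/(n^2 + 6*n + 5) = (n - 7/3)/(n + 5)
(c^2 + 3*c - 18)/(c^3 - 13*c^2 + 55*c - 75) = (c + 6)/(c^2 - 10*c + 25)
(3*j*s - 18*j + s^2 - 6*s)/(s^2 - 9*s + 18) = (3*j + s)/(s - 3)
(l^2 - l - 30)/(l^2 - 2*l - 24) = (l + 5)/(l + 4)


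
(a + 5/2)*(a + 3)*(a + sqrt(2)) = a^3 + sqrt(2)*a^2 + 11*a^2/2 + 15*a/2 + 11*sqrt(2)*a/2 + 15*sqrt(2)/2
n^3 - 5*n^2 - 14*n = n*(n - 7)*(n + 2)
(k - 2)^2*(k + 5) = k^3 + k^2 - 16*k + 20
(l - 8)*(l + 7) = l^2 - l - 56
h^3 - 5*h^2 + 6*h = h*(h - 3)*(h - 2)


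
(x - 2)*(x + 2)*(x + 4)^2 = x^4 + 8*x^3 + 12*x^2 - 32*x - 64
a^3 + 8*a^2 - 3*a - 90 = (a - 3)*(a + 5)*(a + 6)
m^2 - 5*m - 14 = (m - 7)*(m + 2)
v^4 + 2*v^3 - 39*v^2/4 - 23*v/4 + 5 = (v - 5/2)*(v - 1/2)*(v + 1)*(v + 4)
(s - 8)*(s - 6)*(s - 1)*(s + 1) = s^4 - 14*s^3 + 47*s^2 + 14*s - 48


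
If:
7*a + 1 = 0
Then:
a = -1/7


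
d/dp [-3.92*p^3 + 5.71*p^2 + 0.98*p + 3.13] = -11.76*p^2 + 11.42*p + 0.98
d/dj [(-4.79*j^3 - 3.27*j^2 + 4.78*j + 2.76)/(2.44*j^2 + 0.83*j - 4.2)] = (-11.6876*j^4 - 7.9514*j^3 + 45.9767*j^2 + 13.9992*j - 22.3668)/(5.9536*j^4 + 4.0504*j^3 - 19.8071*j^2 - 6.972*j + 17.64)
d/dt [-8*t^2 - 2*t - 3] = -16*t - 2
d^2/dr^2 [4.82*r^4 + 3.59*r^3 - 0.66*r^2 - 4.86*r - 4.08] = 57.84*r^2 + 21.54*r - 1.32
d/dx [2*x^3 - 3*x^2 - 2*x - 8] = 6*x^2 - 6*x - 2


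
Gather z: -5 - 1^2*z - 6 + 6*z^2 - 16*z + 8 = 6*z^2 - 17*z - 3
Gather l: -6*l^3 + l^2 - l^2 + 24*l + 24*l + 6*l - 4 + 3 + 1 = -6*l^3 + 54*l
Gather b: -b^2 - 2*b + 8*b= -b^2 + 6*b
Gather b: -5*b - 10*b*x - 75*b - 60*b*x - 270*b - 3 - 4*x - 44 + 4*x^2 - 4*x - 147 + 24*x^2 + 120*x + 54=b*(-70*x - 350) + 28*x^2 + 112*x - 140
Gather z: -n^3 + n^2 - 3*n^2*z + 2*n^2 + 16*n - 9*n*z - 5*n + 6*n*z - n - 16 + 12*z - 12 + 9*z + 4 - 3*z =-n^3 + 3*n^2 + 10*n + z*(-3*n^2 - 3*n + 18) - 24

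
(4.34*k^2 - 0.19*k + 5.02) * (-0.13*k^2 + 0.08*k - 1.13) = -0.5642*k^4 + 0.3719*k^3 - 5.572*k^2 + 0.6163*k - 5.6726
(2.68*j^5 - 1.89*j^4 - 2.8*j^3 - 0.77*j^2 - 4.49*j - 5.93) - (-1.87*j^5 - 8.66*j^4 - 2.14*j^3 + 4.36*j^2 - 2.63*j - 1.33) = 4.55*j^5 + 6.77*j^4 - 0.66*j^3 - 5.13*j^2 - 1.86*j - 4.6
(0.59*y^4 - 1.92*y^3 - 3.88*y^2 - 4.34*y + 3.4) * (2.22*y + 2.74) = 1.3098*y^5 - 2.6458*y^4 - 13.8744*y^3 - 20.266*y^2 - 4.3436*y + 9.316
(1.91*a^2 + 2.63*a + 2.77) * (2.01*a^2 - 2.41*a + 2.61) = 3.8391*a^4 + 0.683199999999998*a^3 + 4.2145*a^2 + 0.188599999999998*a + 7.2297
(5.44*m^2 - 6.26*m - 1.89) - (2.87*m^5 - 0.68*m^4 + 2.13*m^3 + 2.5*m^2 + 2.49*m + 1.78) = -2.87*m^5 + 0.68*m^4 - 2.13*m^3 + 2.94*m^2 - 8.75*m - 3.67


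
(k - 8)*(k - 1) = k^2 - 9*k + 8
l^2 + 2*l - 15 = (l - 3)*(l + 5)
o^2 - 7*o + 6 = (o - 6)*(o - 1)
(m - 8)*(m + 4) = m^2 - 4*m - 32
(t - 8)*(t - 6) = t^2 - 14*t + 48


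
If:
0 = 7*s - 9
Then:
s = 9/7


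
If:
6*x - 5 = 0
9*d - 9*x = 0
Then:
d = 5/6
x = 5/6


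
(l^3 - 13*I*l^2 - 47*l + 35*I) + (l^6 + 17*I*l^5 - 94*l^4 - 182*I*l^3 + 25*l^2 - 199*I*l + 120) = l^6 + 17*I*l^5 - 94*l^4 + l^3 - 182*I*l^3 + 25*l^2 - 13*I*l^2 - 47*l - 199*I*l + 120 + 35*I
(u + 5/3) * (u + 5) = u^2 + 20*u/3 + 25/3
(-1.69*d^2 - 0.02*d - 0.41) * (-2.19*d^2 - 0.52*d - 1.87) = 3.7011*d^4 + 0.9226*d^3 + 4.0686*d^2 + 0.2506*d + 0.7667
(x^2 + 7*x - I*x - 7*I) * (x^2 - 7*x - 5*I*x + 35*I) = x^4 - 6*I*x^3 - 54*x^2 + 294*I*x + 245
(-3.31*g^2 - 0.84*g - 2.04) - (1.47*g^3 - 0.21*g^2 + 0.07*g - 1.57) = -1.47*g^3 - 3.1*g^2 - 0.91*g - 0.47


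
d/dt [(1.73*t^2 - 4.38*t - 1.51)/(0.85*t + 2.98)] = (1.4705*t^2 + 10.3108*t - 11.7689)/(0.7225*t^2 + 5.066*t + 8.8804)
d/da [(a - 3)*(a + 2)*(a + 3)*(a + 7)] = 4*a^3 + 27*a^2 + 10*a - 81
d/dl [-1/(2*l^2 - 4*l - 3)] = 4*(l - 1)/(-2*l^2 + 4*l + 3)^2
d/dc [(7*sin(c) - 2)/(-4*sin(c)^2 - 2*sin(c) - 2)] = (14*sin(c)^2 - 8*sin(c) - 9)*cos(c)/(2*(sin(c) - cos(2*c) + 2)^2)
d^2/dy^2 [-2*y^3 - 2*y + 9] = -12*y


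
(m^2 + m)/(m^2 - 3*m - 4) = m/(m - 4)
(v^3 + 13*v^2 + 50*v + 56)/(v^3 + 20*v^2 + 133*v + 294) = (v^2 + 6*v + 8)/(v^2 + 13*v + 42)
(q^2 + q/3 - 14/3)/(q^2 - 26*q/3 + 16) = (3*q^2 + q - 14)/(3*q^2 - 26*q + 48)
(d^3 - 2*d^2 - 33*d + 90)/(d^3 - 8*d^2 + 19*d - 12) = (d^2 + d - 30)/(d^2 - 5*d + 4)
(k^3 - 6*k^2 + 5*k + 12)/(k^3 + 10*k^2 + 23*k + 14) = (k^2 - 7*k + 12)/(k^2 + 9*k + 14)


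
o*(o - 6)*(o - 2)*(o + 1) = o^4 - 7*o^3 + 4*o^2 + 12*o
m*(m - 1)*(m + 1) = m^3 - m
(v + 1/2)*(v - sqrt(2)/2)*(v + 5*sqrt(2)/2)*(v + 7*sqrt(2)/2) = v^4 + v^3/2 + 11*sqrt(2)*v^3/2 + 11*sqrt(2)*v^2/4 + 23*v^2/2 - 35*sqrt(2)*v/4 + 23*v/4 - 35*sqrt(2)/8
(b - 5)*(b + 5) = b^2 - 25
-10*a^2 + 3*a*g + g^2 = (-2*a + g)*(5*a + g)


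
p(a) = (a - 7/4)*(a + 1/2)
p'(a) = 2*a - 5/4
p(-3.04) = 12.17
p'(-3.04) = -7.33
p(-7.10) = 58.41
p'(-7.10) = -15.45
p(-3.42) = 15.10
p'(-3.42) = -8.09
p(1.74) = -0.02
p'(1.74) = 2.23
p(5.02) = 18.05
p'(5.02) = 8.79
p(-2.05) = 5.89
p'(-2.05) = -5.35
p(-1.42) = 2.92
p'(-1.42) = -4.09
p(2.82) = 3.55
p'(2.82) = 4.39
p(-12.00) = 158.12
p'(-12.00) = -25.25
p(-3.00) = 11.88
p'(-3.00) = -7.25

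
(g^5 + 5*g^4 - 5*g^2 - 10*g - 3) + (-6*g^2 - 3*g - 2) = g^5 + 5*g^4 - 11*g^2 - 13*g - 5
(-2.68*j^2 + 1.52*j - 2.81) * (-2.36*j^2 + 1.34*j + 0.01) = 6.3248*j^4 - 7.1784*j^3 + 8.6416*j^2 - 3.7502*j - 0.0281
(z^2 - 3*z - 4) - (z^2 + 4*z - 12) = 8 - 7*z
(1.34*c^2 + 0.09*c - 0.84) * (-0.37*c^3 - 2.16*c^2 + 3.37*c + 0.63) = -0.4958*c^5 - 2.9277*c^4 + 4.6322*c^3 + 2.9619*c^2 - 2.7741*c - 0.5292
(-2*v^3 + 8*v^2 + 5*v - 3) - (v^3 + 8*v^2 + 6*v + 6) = -3*v^3 - v - 9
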